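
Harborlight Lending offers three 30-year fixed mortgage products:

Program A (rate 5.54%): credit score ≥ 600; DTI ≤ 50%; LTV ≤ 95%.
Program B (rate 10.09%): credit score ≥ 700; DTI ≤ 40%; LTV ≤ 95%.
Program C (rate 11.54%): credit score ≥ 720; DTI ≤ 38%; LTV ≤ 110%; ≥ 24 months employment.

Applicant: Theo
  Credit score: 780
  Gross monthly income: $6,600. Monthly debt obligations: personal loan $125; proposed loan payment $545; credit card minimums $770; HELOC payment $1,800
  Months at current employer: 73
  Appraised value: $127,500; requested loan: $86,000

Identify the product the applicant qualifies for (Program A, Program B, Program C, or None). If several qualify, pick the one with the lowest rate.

Total debts = (125 + 545 + 770 + 1,800) = 3,240; DTI = 3,240/6,600 = 49.1%.
LTV = 86,000/127,500 = 67.5%.
Program A: score 780 ≥ 600; DTI 49.1% ≤ 50%; LTV 67.5% ≤ 95% → qualifies.
Program B: score 780 ≥ 700; DTI 49.1% > 40%; LTV 67.5% ≤ 95% → does not qualify.
Program C: score 780 ≥ 720; DTI 49.1% > 38%; LTV 67.5% ≤ 110%; employment 73 ≥ 24 mo → does not qualify.

Program A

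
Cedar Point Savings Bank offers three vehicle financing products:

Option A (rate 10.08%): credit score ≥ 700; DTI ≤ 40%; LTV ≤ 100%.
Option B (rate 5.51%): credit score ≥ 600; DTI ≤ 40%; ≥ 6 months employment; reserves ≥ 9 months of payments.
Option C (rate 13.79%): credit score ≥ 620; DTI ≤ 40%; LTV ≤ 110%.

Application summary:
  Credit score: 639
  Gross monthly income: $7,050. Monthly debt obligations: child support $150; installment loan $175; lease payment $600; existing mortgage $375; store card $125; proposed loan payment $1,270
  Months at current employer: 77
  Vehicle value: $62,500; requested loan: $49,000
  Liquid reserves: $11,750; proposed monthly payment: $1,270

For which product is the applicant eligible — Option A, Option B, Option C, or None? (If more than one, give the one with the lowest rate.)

Option B

Total debts = (150 + 175 + 600 + 375 + 125 + 1,270) = 2,695; DTI = 2,695/7,050 = 38.2%.
LTV = 49,000/62,500 = 78.4%.
Reserves = 11,750/1,270 = 9.3 months.
Option A: score 639 < 700; DTI 38.2% ≤ 40%; LTV 78.4% ≤ 100% → does not qualify.
Option B: score 639 ≥ 600; DTI 38.2% ≤ 40%; employment 77 ≥ 6 mo; reserves 9.3 ≥ 9 mo → qualifies.
Option C: score 639 ≥ 620; DTI 38.2% ≤ 40%; LTV 78.4% ≤ 110% → qualifies.
Qualifying: Option B, Option C. Lowest rate is 5.51% → Option B.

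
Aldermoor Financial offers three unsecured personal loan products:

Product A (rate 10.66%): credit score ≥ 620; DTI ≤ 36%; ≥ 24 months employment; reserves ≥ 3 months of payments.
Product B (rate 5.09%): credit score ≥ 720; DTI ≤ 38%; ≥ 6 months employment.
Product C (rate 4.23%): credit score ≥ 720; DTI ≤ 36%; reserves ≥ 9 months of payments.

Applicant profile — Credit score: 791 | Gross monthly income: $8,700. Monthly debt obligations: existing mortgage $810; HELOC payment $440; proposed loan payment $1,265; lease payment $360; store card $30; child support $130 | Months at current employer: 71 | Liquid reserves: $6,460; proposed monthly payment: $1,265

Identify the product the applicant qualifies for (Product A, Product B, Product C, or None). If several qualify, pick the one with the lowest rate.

Product B

Total debts = (810 + 440 + 1,265 + 360 + 30 + 130) = 3,035; DTI = 3,035/8,700 = 34.9%.
Reserves = 6,460/1,265 = 5.1 months.
Product A: score 791 ≥ 620; DTI 34.9% ≤ 36%; employment 71 ≥ 24 mo; reserves 5.1 ≥ 3 mo → qualifies.
Product B: score 791 ≥ 720; DTI 34.9% ≤ 38%; employment 71 ≥ 6 mo → qualifies.
Product C: score 791 ≥ 720; DTI 34.9% ≤ 36%; reserves 5.1 < 9 mo → does not qualify.
Qualifying: Product A, Product B. Lowest rate is 5.09% → Product B.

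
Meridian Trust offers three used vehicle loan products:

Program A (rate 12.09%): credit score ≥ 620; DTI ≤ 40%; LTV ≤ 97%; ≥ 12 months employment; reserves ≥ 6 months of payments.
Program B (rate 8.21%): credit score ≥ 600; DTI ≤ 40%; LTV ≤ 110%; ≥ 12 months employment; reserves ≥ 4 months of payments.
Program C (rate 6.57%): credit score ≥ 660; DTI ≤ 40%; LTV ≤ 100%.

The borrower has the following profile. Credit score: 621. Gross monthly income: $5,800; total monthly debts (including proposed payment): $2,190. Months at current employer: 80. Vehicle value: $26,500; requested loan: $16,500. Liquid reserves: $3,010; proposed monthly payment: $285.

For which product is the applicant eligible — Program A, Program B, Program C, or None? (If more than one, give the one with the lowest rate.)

DTI = 2,190/5,800 = 37.8%.
LTV = 16,500/26,500 = 62.3%.
Reserves = 3,010/285 = 10.6 months.
Program A: score 621 ≥ 620; DTI 37.8% ≤ 40%; LTV 62.3% ≤ 97%; employment 80 ≥ 12 mo; reserves 10.6 ≥ 6 mo → qualifies.
Program B: score 621 ≥ 600; DTI 37.8% ≤ 40%; LTV 62.3% ≤ 110%; employment 80 ≥ 12 mo; reserves 10.6 ≥ 4 mo → qualifies.
Program C: score 621 < 660; DTI 37.8% ≤ 40%; LTV 62.3% ≤ 100% → does not qualify.
Qualifying: Program A, Program B. Lowest rate is 8.21% → Program B.

Program B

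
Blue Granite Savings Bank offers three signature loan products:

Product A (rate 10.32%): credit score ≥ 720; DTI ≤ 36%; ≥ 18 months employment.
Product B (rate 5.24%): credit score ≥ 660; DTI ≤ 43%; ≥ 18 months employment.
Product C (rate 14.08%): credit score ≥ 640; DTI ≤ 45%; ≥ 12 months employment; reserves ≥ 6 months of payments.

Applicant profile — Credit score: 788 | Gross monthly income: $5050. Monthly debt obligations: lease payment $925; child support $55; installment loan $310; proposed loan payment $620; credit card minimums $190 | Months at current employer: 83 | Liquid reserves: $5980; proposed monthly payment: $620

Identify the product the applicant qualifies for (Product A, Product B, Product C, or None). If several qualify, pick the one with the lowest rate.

Total debts = (925 + 55 + 310 + 620 + 190) = 2,100; DTI = 2,100/5,050 = 41.6%.
Reserves = 5,980/620 = 9.6 months.
Product A: score 788 ≥ 720; DTI 41.6% > 36%; employment 83 ≥ 18 mo → does not qualify.
Product B: score 788 ≥ 660; DTI 41.6% ≤ 43%; employment 83 ≥ 18 mo → qualifies.
Product C: score 788 ≥ 640; DTI 41.6% ≤ 45%; employment 83 ≥ 12 mo; reserves 9.6 ≥ 6 mo → qualifies.
Qualifying: Product B, Product C. Lowest rate is 5.24% → Product B.

Product B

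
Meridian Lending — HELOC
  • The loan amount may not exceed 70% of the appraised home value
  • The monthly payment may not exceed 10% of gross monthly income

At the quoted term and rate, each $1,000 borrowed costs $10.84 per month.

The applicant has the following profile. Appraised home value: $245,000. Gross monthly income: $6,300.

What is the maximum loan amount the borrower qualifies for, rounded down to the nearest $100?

Payment cap: 10% × $6,300 = $630/month.
At $10.84 per $1,000, that supports 630/10.84 × 1,000 ≈ $58,118 → $58,100.
LTV cap: 70% × $245,000 = $171,500 → $171,500.
Binding constraint: payment-to-income.

$58,100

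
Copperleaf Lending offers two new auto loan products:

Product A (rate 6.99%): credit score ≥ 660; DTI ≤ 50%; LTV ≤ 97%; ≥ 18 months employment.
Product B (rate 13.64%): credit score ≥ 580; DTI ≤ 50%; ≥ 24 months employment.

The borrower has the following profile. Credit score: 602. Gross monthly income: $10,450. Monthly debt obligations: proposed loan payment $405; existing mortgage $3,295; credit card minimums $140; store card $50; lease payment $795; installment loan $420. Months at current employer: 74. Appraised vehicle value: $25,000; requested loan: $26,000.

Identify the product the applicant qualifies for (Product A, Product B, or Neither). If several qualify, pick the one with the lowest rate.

Total debts = (405 + 3,295 + 140 + 50 + 795 + 420) = 5,105; DTI = 5,105/10,450 = 48.9%.
LTV = 26,000/25,000 = 104%.
Product A: score 602 < 660; DTI 48.9% ≤ 50%; LTV 104% > 97%; employment 74 ≥ 18 mo → does not qualify.
Product B: score 602 ≥ 580; DTI 48.9% ≤ 50%; employment 74 ≥ 24 mo → qualifies.

Product B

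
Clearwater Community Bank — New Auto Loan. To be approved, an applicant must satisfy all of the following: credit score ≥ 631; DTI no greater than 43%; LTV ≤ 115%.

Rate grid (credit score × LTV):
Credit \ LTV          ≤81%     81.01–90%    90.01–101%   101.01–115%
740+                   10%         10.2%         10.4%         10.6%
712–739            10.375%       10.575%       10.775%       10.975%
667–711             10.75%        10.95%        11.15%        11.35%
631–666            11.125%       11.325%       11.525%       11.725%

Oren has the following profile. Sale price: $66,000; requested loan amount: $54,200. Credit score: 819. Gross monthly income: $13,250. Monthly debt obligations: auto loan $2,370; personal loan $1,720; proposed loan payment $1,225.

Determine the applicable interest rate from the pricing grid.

10.2%

Credit score 819 ≥ 631; Total monthly debts = (2,370 + 1,720 + 1,225) = 5,315. Debt-to-income = 5,315/13,250 = 40.1% — meets 43% limit
LTV: 54,200 ÷ 66,000 = 82.1%, within 115% cap
Row: 819 falls in 740+. Column: 82.1% falls in 81.01–90%. Rate = 10.2%.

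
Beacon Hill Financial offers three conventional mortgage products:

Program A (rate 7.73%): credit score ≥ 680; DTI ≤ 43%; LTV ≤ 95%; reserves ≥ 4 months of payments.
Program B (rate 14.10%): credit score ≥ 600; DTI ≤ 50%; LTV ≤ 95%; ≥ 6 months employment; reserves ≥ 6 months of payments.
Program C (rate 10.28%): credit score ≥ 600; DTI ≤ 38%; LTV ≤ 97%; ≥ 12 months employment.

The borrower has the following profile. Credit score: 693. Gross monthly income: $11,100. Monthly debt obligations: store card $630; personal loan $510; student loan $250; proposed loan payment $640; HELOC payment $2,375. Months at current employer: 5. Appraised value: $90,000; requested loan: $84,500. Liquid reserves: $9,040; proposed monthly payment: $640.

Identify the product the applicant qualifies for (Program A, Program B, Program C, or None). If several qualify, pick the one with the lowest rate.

Program A

Total debts = (630 + 510 + 250 + 640 + 2,375) = 4,405; DTI = 4,405/11,100 = 39.7%.
LTV = 84,500/90,000 = 93.9%.
Reserves = 9,040/640 = 14.1 months.
Program A: score 693 ≥ 680; DTI 39.7% ≤ 43%; LTV 93.9% ≤ 95%; reserves 14.1 ≥ 4 mo → qualifies.
Program B: score 693 ≥ 600; DTI 39.7% ≤ 50%; LTV 93.9% ≤ 95%; employment 5 < 6 mo; reserves 14.1 ≥ 6 mo → does not qualify.
Program C: score 693 ≥ 600; DTI 39.7% > 38%; LTV 93.9% ≤ 97%; employment 5 < 12 mo → does not qualify.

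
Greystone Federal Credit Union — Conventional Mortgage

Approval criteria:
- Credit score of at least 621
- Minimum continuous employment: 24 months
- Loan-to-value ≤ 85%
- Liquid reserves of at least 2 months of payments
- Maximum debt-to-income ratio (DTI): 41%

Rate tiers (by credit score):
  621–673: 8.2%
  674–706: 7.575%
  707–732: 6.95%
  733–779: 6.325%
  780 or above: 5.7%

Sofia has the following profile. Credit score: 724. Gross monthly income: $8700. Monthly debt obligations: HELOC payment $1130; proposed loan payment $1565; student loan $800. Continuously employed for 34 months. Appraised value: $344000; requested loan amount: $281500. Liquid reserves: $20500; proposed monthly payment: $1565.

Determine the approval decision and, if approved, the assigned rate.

Approved at 6.95%

Credit score 724 ≥ 621 (meets minimum)
Liquid reserves cover 20,500/1,565 = 13.1 months — ≥ 2 required
Employment 34 ≥ 24 months
Total monthly debts = (1,130 + 1,565 + 800) = 3,495. Debt-to-income = 3,495/8,700 = 40.2% — meets 41% limit
Loan-to-value = 281,500/344,000 = 81.8% — pass (85% max)
All requirements met. Score 724 falls in the 707–732 tier → 6.95%.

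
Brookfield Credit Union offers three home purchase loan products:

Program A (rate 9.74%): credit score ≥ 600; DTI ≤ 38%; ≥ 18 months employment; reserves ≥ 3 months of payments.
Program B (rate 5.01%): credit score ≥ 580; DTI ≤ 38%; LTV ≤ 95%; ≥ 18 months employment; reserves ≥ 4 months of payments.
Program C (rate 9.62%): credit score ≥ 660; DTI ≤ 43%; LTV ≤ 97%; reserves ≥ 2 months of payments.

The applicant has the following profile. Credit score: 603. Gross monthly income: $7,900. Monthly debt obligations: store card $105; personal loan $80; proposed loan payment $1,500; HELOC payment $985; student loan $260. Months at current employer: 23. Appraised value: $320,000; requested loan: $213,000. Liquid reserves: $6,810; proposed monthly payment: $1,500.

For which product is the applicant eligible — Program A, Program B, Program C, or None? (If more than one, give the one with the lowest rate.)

Total debts = (105 + 80 + 1,500 + 985 + 260) = 2,930; DTI = 2,930/7,900 = 37.1%.
LTV = 213,000/320,000 = 66.6%.
Reserves = 6,810/1,500 = 4.5 months.
Program A: score 603 ≥ 600; DTI 37.1% ≤ 38%; employment 23 ≥ 18 mo; reserves 4.5 ≥ 3 mo → qualifies.
Program B: score 603 ≥ 580; DTI 37.1% ≤ 38%; LTV 66.6% ≤ 95%; employment 23 ≥ 18 mo; reserves 4.5 ≥ 4 mo → qualifies.
Program C: score 603 < 660; DTI 37.1% ≤ 43%; LTV 66.6% ≤ 97%; reserves 4.5 ≥ 2 mo → does not qualify.
Qualifying: Program A, Program B. Lowest rate is 5.01% → Program B.

Program B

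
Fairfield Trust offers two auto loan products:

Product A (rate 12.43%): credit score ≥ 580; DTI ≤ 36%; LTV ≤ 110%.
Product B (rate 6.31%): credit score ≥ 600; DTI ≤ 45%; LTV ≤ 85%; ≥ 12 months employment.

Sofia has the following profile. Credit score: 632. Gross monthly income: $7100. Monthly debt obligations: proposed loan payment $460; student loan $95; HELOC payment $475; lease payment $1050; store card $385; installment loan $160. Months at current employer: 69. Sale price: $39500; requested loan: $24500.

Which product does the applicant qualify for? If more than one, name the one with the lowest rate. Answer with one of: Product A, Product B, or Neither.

Product B

Total debts = (460 + 95 + 475 + 1,050 + 385 + 160) = 2,625; DTI = 2,625/7,100 = 37%.
LTV = 24,500/39,500 = 62%.
Product A: score 632 ≥ 580; DTI 37% > 36%; LTV 62% ≤ 110% → does not qualify.
Product B: score 632 ≥ 600; DTI 37% ≤ 45%; LTV 62% ≤ 85%; employment 69 ≥ 12 mo → qualifies.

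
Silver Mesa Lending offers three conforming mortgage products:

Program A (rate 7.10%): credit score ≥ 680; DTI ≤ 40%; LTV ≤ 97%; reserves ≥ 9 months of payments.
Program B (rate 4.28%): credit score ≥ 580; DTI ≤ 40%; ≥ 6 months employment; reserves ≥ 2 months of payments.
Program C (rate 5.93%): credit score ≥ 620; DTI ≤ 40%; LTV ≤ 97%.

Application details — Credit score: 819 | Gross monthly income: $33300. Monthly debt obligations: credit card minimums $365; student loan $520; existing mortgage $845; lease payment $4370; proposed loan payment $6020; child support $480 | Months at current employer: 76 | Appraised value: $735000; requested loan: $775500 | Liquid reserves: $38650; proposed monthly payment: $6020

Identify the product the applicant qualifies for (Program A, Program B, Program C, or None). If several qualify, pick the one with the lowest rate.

Total debts = (365 + 520 + 845 + 4,370 + 6,020 + 480) = 12,600; DTI = 12,600/33,300 = 37.8%.
LTV = 775,500/735,000 = 105.5%.
Reserves = 38,650/6,020 = 6.4 months.
Program A: score 819 ≥ 680; DTI 37.8% ≤ 40%; LTV 105.5% > 97%; reserves 6.4 < 9 mo → does not qualify.
Program B: score 819 ≥ 580; DTI 37.8% ≤ 40%; employment 76 ≥ 6 mo; reserves 6.4 ≥ 2 mo → qualifies.
Program C: score 819 ≥ 620; DTI 37.8% ≤ 40%; LTV 105.5% > 97% → does not qualify.

Program B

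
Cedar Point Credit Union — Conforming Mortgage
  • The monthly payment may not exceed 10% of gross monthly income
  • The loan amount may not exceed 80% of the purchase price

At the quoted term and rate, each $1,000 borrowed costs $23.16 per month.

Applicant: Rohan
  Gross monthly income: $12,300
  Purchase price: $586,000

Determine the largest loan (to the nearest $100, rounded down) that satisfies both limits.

$53,100

Payment cap: 10% × $12,300 = $1,230/month.
At $23.16 per $1,000, that supports 1,230/23.16 × 1,000 ≈ $53,108 → $53,100.
LTV cap: 80% × $586,000 = $468,800 → $468,800.
Binding constraint: payment-to-income.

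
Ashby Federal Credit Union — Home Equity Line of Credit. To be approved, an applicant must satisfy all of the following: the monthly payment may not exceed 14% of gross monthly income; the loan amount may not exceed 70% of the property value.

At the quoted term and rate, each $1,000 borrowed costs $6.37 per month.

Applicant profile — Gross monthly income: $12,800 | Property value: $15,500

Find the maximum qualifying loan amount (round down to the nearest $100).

Payment cap: 14% × $12,800 = $1,792/month.
At $6.37 per $1,000, that supports 1,792/6.37 × 1,000 ≈ $281,318 → $281,300.
LTV cap: 70% × $15,500 = $10,850 → $10,800.
Binding constraint: loan-to-value.

$10,800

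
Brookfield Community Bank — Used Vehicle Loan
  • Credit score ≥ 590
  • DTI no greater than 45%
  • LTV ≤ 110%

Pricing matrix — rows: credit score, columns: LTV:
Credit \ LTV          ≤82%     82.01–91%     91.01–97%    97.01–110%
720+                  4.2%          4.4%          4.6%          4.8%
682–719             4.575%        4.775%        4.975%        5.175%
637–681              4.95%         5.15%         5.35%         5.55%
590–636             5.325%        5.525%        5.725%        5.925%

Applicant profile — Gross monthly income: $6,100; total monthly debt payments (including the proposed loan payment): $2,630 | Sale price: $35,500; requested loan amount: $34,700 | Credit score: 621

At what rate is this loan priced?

Credit score 621 ≥ 590; Debt-to-income = 2,630/6,100 = 43.1% — meets 45% limit
LTV = 34,700/35,500 = 97.7% ≤ 110%
Credit 621 → row 590–636; LTV 97.7% → column 97.01–110%. Grid cell → 5.925%.

5.925%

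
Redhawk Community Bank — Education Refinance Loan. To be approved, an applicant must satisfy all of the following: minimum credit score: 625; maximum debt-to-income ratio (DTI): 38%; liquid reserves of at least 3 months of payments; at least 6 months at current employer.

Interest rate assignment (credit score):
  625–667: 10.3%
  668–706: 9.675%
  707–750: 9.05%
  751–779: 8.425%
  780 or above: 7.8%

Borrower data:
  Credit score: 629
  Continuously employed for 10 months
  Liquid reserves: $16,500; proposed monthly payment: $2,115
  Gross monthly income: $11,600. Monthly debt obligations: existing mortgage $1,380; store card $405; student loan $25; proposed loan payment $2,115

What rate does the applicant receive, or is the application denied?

Approved at 10.3%

Credit score 629 ≥ 625 (meets minimum)
Total monthly debts = (1,380 + 405 + 25 + 2,115) = 3,925. Debt-to-income = 3,925/11,600 = 33.8% — meets 38% limit
Reserves: 16,500 ÷ 2,115 = 7.8 months (meets 3-month minimum)
Employment 10 ≥ 6 months
All requirements met. Score 629 falls in the 625–667 tier → 10.3%.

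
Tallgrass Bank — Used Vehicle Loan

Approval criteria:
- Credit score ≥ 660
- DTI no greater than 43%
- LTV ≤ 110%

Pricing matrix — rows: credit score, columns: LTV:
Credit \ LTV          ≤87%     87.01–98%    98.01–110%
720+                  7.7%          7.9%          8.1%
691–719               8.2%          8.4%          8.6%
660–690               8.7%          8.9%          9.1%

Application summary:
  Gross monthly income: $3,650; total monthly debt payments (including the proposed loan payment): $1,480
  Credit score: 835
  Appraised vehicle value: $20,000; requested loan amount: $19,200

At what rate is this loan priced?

7.9%

Credit score 835 ≥ 660; DTI: 1,480 ÷ 3,650 = 40.5%, within the 43% cap
LTV: 19,200 ÷ 20,000 = 96%, within 110% cap
Row: 835 falls in 720+. Column: 96% falls in 87.01–98%. Rate = 7.9%.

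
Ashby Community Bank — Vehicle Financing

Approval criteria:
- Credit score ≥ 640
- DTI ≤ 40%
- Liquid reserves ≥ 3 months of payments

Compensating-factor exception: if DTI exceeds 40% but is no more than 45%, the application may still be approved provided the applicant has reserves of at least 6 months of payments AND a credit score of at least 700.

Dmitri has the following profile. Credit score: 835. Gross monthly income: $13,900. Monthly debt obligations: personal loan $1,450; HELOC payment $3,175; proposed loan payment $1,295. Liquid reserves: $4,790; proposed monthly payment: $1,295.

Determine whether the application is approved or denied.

Credit score 835 ≥ 640 (meets base)
Total debts = (1,450 + 3,175 + 1,295) = 5,920. DTI: 5,920 ÷ 13,900 = 42.6%, over the 40% base limit.
Reserves = 4,790/1,295 = 3.7 months ≥ 3
DTI 42.6% is within the 40%–45% exception band; checking compensating factors.
Override check — reserves: 3.7 mo (short of 6); score: 835 (ok).
Compensating-factor requirement not fully met.

Denied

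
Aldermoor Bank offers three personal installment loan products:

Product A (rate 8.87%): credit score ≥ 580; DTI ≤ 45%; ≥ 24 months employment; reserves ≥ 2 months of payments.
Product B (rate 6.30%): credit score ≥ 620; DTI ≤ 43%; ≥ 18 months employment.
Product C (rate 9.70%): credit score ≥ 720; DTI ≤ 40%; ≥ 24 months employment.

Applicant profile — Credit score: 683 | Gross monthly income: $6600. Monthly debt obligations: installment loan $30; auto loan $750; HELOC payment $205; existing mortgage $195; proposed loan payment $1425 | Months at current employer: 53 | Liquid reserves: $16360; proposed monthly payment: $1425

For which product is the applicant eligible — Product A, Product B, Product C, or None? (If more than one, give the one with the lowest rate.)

Product B

Total debts = (30 + 750 + 205 + 195 + 1,425) = 2,605; DTI = 2,605/6,600 = 39.5%.
Reserves = 16,360/1,425 = 11.5 months.
Product A: score 683 ≥ 580; DTI 39.5% ≤ 45%; employment 53 ≥ 24 mo; reserves 11.5 ≥ 2 mo → qualifies.
Product B: score 683 ≥ 620; DTI 39.5% ≤ 43%; employment 53 ≥ 18 mo → qualifies.
Product C: score 683 < 720; DTI 39.5% ≤ 40%; employment 53 ≥ 24 mo → does not qualify.
Qualifying: Product A, Product B. Lowest rate is 6.30% → Product B.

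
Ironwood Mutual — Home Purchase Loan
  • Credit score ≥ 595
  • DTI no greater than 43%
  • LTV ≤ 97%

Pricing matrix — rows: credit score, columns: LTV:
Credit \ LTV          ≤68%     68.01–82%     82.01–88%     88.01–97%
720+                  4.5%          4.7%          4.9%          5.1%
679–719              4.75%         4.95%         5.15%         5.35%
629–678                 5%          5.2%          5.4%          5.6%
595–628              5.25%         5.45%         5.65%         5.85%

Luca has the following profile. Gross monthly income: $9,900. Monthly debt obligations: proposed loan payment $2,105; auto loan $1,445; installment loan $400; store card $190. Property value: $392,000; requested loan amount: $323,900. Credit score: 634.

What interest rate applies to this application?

5.4%

Credit score 634 ≥ 595; Total monthly debts = (2,105 + 1,445 + 400 + 190) = 4,140. DTI: 4,140 ÷ 9,900 = 41.8%, within the 43% cap
LTV: 323,900 ÷ 392,000 = 82.6%, within 97% cap
Score 634 is in the 629–678 band; LTV 82.6% is in the 82.01–88% band → 5.4%.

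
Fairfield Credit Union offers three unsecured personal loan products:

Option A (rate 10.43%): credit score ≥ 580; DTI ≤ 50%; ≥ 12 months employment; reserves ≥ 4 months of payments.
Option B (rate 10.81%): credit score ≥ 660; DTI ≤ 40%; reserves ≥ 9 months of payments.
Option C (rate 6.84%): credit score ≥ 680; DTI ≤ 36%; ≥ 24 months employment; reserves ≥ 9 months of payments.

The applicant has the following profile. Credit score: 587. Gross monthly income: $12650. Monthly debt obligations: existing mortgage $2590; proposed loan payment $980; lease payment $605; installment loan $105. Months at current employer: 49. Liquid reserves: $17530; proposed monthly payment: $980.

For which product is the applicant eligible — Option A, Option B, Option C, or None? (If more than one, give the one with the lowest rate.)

Option A

Total debts = (2,590 + 980 + 605 + 105) = 4,280; DTI = 4,280/12,650 = 33.8%.
Reserves = 17,530/980 = 17.9 months.
Option A: score 587 ≥ 580; DTI 33.8% ≤ 50%; employment 49 ≥ 12 mo; reserves 17.9 ≥ 4 mo → qualifies.
Option B: score 587 < 660; DTI 33.8% ≤ 40%; reserves 17.9 ≥ 9 mo → does not qualify.
Option C: score 587 < 680; DTI 33.8% ≤ 36%; employment 49 ≥ 24 mo; reserves 17.9 ≥ 9 mo → does not qualify.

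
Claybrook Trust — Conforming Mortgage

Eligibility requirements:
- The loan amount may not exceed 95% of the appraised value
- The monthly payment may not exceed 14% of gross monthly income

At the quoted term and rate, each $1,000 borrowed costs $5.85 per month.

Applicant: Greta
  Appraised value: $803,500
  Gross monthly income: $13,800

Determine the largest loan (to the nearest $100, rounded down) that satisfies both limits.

$330,200

Payment cap: 14% × $13,800 = $1,932/month.
At $5.85 per $1,000, that supports 1,932/5.85 × 1,000 ≈ $330,256 → $330,200.
LTV cap: 95% × $803,500 = $763,325 → $763,300.
Binding constraint: payment-to-income.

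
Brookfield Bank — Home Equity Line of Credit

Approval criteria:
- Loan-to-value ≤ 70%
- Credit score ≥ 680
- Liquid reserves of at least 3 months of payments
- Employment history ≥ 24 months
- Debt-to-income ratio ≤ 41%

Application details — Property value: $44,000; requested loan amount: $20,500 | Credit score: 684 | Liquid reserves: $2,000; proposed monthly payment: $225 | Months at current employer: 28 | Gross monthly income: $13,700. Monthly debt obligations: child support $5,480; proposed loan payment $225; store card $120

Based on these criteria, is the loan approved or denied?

LTV: 20,500 ÷ 44,000 = 46.6%, within 70% cap
Credit score 684 ≥ 680 (meets)
Reserves = 2,000/225 = 8.9 months ≥ 3
Employment 28 ≥ 24 months
Total monthly debts = (5,480 + 225 + 120) = 5,825. Debt-to-income = 5,825/13,700 = 42.5% — over 41% limit
Fails on DTI.

Denied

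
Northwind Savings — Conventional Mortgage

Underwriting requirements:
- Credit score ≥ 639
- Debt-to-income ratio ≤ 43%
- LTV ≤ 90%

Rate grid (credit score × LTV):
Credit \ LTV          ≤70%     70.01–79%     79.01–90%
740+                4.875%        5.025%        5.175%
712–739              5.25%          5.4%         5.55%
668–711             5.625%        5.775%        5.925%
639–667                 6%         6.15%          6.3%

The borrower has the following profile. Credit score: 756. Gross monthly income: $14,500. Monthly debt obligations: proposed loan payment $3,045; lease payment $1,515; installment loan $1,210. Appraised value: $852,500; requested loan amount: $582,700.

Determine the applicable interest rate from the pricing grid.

4.875%

Credit score 756 ≥ 639; Total monthly debts = (3,045 + 1,515 + 1,210) = 5,770. DTI = 5,770/14,500 = 39.8% ≤ 43%
LTV = 582,700/852,500 = 68.4% ≤ 90%
Score 756 is in the 740+ band; LTV 68.4% is in the ≤70% band → 4.875%.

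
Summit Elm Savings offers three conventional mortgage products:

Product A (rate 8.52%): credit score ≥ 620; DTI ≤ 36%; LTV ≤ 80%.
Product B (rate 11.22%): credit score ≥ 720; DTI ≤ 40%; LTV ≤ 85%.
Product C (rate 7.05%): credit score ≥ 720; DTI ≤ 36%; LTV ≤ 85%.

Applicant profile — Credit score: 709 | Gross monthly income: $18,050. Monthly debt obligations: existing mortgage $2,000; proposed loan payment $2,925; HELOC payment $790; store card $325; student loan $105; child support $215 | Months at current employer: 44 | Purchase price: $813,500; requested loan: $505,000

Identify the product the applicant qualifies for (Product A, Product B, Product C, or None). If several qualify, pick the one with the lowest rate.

Product A

Total debts = (2,000 + 2,925 + 790 + 325 + 105 + 215) = 6,360; DTI = 6,360/18,050 = 35.2%.
LTV = 505,000/813,500 = 62.1%.
Product A: score 709 ≥ 620; DTI 35.2% ≤ 36%; LTV 62.1% ≤ 80% → qualifies.
Product B: score 709 < 720; DTI 35.2% ≤ 40%; LTV 62.1% ≤ 85% → does not qualify.
Product C: score 709 < 720; DTI 35.2% ≤ 36%; LTV 62.1% ≤ 85% → does not qualify.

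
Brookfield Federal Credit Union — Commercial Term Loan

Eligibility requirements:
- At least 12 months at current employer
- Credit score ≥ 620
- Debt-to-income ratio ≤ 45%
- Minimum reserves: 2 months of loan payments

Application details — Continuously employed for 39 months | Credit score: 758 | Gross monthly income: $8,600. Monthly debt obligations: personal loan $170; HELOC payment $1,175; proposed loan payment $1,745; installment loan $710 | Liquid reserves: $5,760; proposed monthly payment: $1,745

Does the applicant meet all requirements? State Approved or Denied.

Employment 39 ≥ 12 months
Credit score 758 ≥ 620 (meets)
Total monthly debts = (170 + 1,175 + 1,745 + 710) = 3,800. DTI: 3,800 ÷ 8,600 = 44.2%, within the 45% cap
Liquid reserves cover 5,760/1,745 = 3.3 months — ≥ 2 required
All criteria satisfied.

Approved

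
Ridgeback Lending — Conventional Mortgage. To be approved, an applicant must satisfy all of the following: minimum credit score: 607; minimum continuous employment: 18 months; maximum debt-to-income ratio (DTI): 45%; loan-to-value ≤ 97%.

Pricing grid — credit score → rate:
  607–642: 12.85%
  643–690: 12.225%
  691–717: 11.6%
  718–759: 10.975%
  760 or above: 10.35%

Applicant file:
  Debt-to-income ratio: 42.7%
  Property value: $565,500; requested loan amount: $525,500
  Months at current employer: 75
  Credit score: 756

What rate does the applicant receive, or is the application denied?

Credit score 756 ≥ 607 (meets minimum)
Debt-to-income 42.7% vs 45% cap — pass
LTV: 525,500 ÷ 565,500 = 92.9%, within 97% cap
Employment 75 ≥ 18 months
All requirements met. Score 756 falls in the 718–759 tier → 10.975%.

Approved at 10.975%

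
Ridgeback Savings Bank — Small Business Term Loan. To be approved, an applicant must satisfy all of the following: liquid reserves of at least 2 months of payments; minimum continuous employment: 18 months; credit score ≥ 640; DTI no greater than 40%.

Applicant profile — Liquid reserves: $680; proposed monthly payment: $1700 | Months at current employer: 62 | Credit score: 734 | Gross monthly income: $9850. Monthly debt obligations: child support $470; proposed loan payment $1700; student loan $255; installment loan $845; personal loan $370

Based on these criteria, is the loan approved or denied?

Liquid reserves cover 680/1,700 = 0.4 months — < 2 required
Employment 62 ≥ 18 months
Credit score 734 ≥ 640 (meets)
Total monthly debts = (470 + 1,700 + 255 + 845 + 370) = 3,640. DTI: 3,640 ÷ 9,850 = 37%, within the 40% cap
Fails on reserves.

Denied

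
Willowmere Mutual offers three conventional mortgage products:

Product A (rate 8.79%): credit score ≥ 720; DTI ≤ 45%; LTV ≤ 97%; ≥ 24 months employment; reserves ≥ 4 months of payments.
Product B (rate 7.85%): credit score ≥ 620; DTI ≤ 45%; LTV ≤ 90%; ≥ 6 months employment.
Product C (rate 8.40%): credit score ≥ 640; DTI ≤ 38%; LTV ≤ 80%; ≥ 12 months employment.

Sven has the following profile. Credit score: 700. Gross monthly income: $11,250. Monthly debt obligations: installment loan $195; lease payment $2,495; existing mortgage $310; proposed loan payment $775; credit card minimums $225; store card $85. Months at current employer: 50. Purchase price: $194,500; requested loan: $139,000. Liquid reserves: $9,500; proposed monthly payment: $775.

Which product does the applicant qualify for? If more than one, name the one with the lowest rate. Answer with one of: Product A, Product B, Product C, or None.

Total debts = (195 + 2,495 + 310 + 775 + 225 + 85) = 4,085; DTI = 4,085/11,250 = 36.3%.
LTV = 139,000/194,500 = 71.5%.
Reserves = 9,500/775 = 12.3 months.
Product A: score 700 < 720; DTI 36.3% ≤ 45%; LTV 71.5% ≤ 97%; employment 50 ≥ 24 mo; reserves 12.3 ≥ 4 mo → does not qualify.
Product B: score 700 ≥ 620; DTI 36.3% ≤ 45%; LTV 71.5% ≤ 90%; employment 50 ≥ 6 mo → qualifies.
Product C: score 700 ≥ 640; DTI 36.3% ≤ 38%; LTV 71.5% ≤ 80%; employment 50 ≥ 12 mo → qualifies.
Qualifying: Product B, Product C. Lowest rate is 7.85% → Product B.

Product B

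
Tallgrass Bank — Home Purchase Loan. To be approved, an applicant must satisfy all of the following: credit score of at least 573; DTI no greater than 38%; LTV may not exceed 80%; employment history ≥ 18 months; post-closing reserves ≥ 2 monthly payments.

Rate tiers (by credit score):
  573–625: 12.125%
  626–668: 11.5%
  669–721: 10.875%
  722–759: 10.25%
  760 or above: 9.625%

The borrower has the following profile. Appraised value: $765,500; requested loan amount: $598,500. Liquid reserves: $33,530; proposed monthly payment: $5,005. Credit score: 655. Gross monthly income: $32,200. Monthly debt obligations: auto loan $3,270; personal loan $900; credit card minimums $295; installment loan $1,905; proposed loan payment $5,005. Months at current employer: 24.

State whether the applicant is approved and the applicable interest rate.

Credit score 655 ≥ 573 (meets minimum)
LTV = 598,500/765,500 = 78.2% ≤ 80%
Total monthly debts = (3,270 + 900 + 295 + 1,905 + 5,005) = 11,375. Debt-to-income = 11,375/32,200 = 35.3% — meets 38% limit
Reserves: 33,530 ÷ 5,005 = 6.7 months (meets 2-month minimum)
Employment 24 ≥ 18 months
All requirements met. Score 655 falls in the 626–668 tier → 11.5%.

Approved at 11.5%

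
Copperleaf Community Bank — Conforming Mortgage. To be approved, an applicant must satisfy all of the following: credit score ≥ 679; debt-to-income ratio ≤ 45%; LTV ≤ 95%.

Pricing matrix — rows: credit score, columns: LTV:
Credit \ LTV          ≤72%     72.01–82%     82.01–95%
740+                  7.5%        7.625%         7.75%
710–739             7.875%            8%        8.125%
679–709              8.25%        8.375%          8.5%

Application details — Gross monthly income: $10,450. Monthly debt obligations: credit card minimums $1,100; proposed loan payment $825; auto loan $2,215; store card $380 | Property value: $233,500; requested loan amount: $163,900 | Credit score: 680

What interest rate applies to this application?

8.25%

Credit score 680 ≥ 679; Total monthly debts = (1,100 + 825 + 2,215 + 380) = 4,520. DTI: 4,520 ÷ 10,450 = 43.3%, within the 45% cap
LTV = 163,900/233,500 = 70.2% ≤ 95%
Credit 680 → row 679–709; LTV 70.2% → column ≤72%. Grid cell → 8.25%.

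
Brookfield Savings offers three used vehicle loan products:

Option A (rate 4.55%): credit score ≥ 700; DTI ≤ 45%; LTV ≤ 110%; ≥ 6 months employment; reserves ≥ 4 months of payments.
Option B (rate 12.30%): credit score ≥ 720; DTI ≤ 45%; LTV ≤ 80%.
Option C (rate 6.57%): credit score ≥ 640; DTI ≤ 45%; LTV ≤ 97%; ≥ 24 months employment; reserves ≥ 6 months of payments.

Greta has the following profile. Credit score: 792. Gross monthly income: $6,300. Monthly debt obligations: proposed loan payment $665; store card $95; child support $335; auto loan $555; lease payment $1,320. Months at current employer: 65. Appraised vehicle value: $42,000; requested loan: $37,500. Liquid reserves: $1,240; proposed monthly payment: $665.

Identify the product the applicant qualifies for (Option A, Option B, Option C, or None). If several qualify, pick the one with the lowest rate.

Total debts = (665 + 95 + 335 + 555 + 1,320) = 2,970; DTI = 2,970/6,300 = 47.1%.
LTV = 37,500/42,000 = 89.3%.
Reserves = 1,240/665 = 1.9 months.
Option A: score 792 ≥ 700; DTI 47.1% > 45%; LTV 89.3% ≤ 110%; employment 65 ≥ 6 mo; reserves 1.9 < 4 mo → does not qualify.
Option B: score 792 ≥ 720; DTI 47.1% > 45%; LTV 89.3% > 80% → does not qualify.
Option C: score 792 ≥ 640; DTI 47.1% > 45%; LTV 89.3% ≤ 97%; employment 65 ≥ 24 mo; reserves 1.9 < 6 mo → does not qualify.

None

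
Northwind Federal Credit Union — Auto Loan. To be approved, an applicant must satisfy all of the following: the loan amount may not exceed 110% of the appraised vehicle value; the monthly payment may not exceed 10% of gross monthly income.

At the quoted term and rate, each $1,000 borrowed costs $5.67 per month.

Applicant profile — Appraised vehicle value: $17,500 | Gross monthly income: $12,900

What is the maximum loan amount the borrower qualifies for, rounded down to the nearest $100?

Payment cap: 10% × $12,900 = $1,290/month.
At $5.67 per $1,000, that supports 1,290/5.67 × 1,000 ≈ $227,513 → $227,500.
LTV cap: 110% × $17,500 = $19,250 → $19,200.
Binding constraint: loan-to-value.

$19,200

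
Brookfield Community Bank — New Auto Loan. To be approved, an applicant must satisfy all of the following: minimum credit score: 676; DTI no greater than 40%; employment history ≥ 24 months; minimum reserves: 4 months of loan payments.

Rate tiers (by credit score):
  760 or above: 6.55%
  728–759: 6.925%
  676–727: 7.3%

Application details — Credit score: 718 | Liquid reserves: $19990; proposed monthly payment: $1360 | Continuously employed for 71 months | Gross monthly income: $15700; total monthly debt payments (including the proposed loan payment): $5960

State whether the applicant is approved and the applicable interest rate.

Credit score 718 ≥ 676 (meets minimum)
Debt-to-income = 5,960/15,700 = 38% — meets 40% limit
Liquid reserves cover 19,990/1,360 = 14.7 months — ≥ 4 required
Employment 71 ≥ 24 months
All requirements met. Score 718 falls in the 676–727 tier → 7.3%.

Approved at 7.3%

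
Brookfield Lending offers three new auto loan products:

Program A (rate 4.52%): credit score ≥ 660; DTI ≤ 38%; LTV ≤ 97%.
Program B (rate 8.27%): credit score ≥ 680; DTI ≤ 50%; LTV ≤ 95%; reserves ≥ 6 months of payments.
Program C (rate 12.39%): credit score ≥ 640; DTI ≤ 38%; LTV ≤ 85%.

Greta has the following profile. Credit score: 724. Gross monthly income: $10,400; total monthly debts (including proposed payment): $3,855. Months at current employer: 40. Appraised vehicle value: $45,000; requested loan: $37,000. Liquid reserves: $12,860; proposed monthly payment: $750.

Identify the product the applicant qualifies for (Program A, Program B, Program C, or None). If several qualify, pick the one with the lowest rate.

Program A

DTI = 3,855/10,400 = 37.1%.
LTV = 37,000/45,000 = 82.2%.
Reserves = 12,860/750 = 17.1 months.
Program A: score 724 ≥ 660; DTI 37.1% ≤ 38%; LTV 82.2% ≤ 97% → qualifies.
Program B: score 724 ≥ 680; DTI 37.1% ≤ 50%; LTV 82.2% ≤ 95%; reserves 17.1 ≥ 6 mo → qualifies.
Program C: score 724 ≥ 640; DTI 37.1% ≤ 38%; LTV 82.2% ≤ 85% → qualifies.
Qualifying: Program A, Program B, Program C. Lowest rate is 4.52% → Program A.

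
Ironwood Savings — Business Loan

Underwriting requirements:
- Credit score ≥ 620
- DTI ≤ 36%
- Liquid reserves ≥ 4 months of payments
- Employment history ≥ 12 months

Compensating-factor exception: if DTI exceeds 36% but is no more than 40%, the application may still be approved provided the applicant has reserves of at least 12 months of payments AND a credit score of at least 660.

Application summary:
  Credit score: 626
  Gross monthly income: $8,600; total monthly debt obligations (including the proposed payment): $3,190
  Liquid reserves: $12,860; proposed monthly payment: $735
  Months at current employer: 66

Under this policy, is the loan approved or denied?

Credit score 626 ≥ 620 (meets base)
DTI = 3,190/8,600 = 37.1% > 36% — standard DTI limit exceeded.
Reserves: 12,860 ÷ 735 = 17.5 months (meets 4-month minimum)
Employment 66 ≥ 12 months
DTI 37.1% is within the 36%–40% exception band; checking compensating factors.
Reserves 17.5 ≥ 12 months; credit score 626 < 660.
Override conditions not both satisfied; exception does not apply.

Denied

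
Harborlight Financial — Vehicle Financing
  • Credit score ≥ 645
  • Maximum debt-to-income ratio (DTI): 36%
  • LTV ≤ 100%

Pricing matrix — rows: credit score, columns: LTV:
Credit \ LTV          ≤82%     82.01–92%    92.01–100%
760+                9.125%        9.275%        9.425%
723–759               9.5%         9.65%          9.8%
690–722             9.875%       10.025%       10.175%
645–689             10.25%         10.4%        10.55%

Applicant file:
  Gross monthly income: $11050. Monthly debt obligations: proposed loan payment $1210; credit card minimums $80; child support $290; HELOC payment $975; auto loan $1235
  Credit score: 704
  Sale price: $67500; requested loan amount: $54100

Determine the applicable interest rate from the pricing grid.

9.875%

Credit score 704 ≥ 645; Total monthly debts = (1,210 + 80 + 290 + 975 + 1,235) = 3,790. DTI = 3,790/11,050 = 34.3% ≤ 36%
Loan-to-value = 54,100/67,500 = 80.1% — pass (100% max)
Credit 704 → row 690–722; LTV 80.1% → column ≤82%. Grid cell → 9.875%.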